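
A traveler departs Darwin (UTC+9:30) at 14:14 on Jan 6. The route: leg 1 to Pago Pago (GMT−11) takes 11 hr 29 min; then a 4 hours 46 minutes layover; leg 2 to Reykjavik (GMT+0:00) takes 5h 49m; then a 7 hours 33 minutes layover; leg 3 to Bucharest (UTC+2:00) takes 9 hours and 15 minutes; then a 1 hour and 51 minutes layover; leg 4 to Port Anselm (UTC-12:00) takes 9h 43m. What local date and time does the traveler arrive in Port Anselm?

19:10 on January 7

Convert departure to UTC: 14:14 − 9:30 = 04:44 UTC on Jan 6.
Add 11 hours and 29 minutes leg 1 → 16:13 UTC.
Add 4 hours 46 minutes layover in Pago Pago → 20:59 UTC.
Add 5 hours 49 minutes leg 2 → 02:48 UTC (Jan 7).
Add 7 hours and 33 minutes layover in Reykjavik → 10:21 UTC.
Add 9 hours and 15 minutes leg 3 → 19:36 UTC.
Add 1 hour and 51 minutes layover in Bucharest → 21:27 UTC.
Add 9 hours 43 minutes leg 4 → 07:10 UTC (Jan 8).
Port Anselm is UTC−12:00, so local arrival = 07:10 − 12:00 = 19:10 on Jan 7.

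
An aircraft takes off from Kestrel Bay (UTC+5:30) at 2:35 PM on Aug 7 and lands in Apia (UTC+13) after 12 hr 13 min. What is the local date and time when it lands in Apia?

Convert departure to UTC: 2:35 PM − 5:30 = 9:05 AM UTC on Aug 7.
Add 12 hours and 13 minutes travel time → 9:18 PM UTC.
Apia is UTC+13:00, so local arrival = 9:18 PM + 13:00 = 10:18 AM on Aug 8.

10:18 AM on August 8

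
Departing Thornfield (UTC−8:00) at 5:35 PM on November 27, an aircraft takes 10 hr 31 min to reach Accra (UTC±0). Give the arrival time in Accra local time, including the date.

12:06 PM on November 28

Convert departure to UTC: 5:35 PM + 8:00 = 1:35 AM UTC on Nov 28.
Add 10 hours and 31 minutes travel time → 12:06 PM UTC.
Accra is UTC+0, so local arrival is the same: 12:06 PM on Nov 28.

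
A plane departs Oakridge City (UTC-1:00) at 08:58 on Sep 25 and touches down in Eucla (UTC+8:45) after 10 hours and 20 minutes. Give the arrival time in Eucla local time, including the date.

Eucla is 9:45 ahead of Oakridge City.
After 10 hours and 20 minutes it is 19:18 in Oakridge City.
Shift by the zone difference: 19:18 + 9:45 = 05:03 on Sep 26 in Eucla.

05:03 on Sep 26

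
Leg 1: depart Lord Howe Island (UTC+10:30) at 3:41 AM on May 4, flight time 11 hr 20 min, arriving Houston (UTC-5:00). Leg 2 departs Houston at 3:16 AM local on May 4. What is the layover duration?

Convert departure to UTC: 3:41 AM − 10:30 = 5:11 PM UTC on May 3.
Add 11 hours 20 minutes flight time → 4:31 AM UTC (May 4).
Houston is UTC−5:00, so local arrival = 4:31 AM − 5:00 = 11:31 PM on May 3.
Layover = 3:16 AM − 11:31 PM (+1 day) = 3 hours 45 minutes.

3 hours 45 minutes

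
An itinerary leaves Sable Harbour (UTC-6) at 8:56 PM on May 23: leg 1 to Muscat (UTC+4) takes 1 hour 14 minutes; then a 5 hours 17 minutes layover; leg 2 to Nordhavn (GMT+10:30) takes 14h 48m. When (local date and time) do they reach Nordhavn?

10:45 AM on May 25

Convert departure to UTC: 8:56 PM + 6:00 = 2:56 AM UTC on May 24.
Add 1 hour 14 minutes leg 1 → 4:10 AM UTC.
Add 5 hours and 17 minutes layover in Muscat → 9:27 AM UTC.
Add 14 hours and 48 minutes leg 2 → 12:15 AM UTC (May 25).
Nordhavn is UTC+10:30, so local arrival = 12:15 AM + 10:30 = 10:45 AM on May 25.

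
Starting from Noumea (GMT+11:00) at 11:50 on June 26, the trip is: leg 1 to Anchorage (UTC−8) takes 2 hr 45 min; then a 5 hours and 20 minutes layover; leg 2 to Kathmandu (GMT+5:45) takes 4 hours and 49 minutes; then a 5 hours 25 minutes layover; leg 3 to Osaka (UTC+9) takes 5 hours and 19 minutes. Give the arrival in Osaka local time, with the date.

09:28 on June 27

Convert departure to UTC: 11:50 − 11:00 = 00:50 UTC on Jun 26.
Add 2 hours and 45 minutes leg 1 → 03:35 UTC.
Add 5 hours and 20 minutes layover in Anchorage → 08:55 UTC.
Add 4 hours and 49 minutes leg 2 → 13:44 UTC.
Add 5 hours and 25 minutes layover in Kathmandu → 19:09 UTC.
Add 5 hours 19 minutes leg 3 → 00:28 UTC (Jun 27).
Osaka is UTC+9:00, so local arrival = 00:28 + 9:00 = 09:28 on Jun 27.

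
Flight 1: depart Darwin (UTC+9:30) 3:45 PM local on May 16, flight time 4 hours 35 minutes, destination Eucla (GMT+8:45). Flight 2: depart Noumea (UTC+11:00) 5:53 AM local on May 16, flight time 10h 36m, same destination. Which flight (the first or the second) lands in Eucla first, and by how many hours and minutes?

Flight 1 in UTC: 3:45 PM − 9:30 = 6:15 AM on May 16.
+4 hours and 35 minutes → arrive 10:50 AM UTC on May 16.
Flight 2 in UTC: 5:53 AM − 11:00 = 6:53 PM on May 15.
+10 hours 36 minutes → arrive 5:29 AM UTC on May 16.
Flight 2 lands earlier by 5 hours 21 minutes.

the second, by 5 hours 21 minutes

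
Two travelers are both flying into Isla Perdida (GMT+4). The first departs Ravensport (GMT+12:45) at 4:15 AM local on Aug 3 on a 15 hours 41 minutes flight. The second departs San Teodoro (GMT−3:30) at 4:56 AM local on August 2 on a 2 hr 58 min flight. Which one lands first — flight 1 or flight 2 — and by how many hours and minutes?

the second, by 19 hours 47 minutes

Flight 1 in UTC: 4:15 AM − 12:45 = 3:30 PM on Aug 2.
+15 hours and 41 minutes → arrive 7:11 AM UTC on Aug 3.
Flight 2 in UTC: 4:56 AM + 3:30 = 8:26 AM on Aug 2.
+2 hours and 58 minutes → arrive 11:24 AM UTC on Aug 2.
Flight 2 lands earlier by 19 hours 47 minutes.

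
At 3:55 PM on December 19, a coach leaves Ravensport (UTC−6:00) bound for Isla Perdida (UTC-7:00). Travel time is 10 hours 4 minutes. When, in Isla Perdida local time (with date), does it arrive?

12:59 AM on December 20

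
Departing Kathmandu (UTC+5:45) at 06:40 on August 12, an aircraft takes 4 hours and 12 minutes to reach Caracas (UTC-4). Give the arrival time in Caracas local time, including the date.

01:07 on Aug 12

Convert departure to UTC: 06:40 − 5:45 = 00:55 UTC on Aug 12.
Add 4 hours 12 minutes travel time → 05:07 UTC.
Caracas is UTC−4:00, so local arrival = 05:07 − 4:00 = 01:07 on Aug 12.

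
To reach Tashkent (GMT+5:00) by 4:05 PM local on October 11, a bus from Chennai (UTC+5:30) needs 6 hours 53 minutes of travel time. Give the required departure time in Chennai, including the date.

9:42 AM on October 11

Target arrival in UTC: 4:05 PM − 5:00 = 11:05 AM on Oct 11.
Subtract 6 hours and 53 minutes → departure 4:12 AM UTC on Oct 11.
Chennai is UTC+5:30: 4:12 AM + 5:30 = 9:42 AM on Oct 11.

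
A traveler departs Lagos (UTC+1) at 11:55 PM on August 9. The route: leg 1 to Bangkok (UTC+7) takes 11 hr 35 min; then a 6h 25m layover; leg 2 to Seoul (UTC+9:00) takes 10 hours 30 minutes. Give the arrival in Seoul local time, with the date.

Convert departure to UTC: 11:55 PM − 1:00 = 10:55 PM UTC on Aug 9.
Add 11 hours 35 minutes leg 1 → 10:30 AM UTC (Aug 10).
Add 6 hours 25 minutes layover in Bangkok → 4:55 PM UTC.
Add 10 hours 30 minutes leg 2 → 3:25 AM UTC (Aug 11).
Seoul is UTC+9:00, so local arrival = 3:25 AM + 9:00 = 12:25 PM on Aug 11.

12:25 PM on August 11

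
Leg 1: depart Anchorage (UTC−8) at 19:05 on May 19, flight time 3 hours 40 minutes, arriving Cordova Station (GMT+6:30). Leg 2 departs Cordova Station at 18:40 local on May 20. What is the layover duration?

5 hours 25 minutes

Convert departure to UTC: 19:05 + 8:00 = 03:05 UTC on May 20.
Add 3 hours and 40 minutes flight time → 06:45 UTC.
Cordova Station is UTC+6:30, so local arrival = 06:45 + 6:30 = 13:15 on May 20.
Layover = 18:40 − 13:15 = 5 hours 25 minutes.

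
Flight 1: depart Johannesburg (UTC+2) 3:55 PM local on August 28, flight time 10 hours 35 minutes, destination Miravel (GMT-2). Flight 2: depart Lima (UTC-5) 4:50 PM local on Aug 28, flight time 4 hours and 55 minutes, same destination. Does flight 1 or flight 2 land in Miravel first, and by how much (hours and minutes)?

the first, by 2 hours 15 minutes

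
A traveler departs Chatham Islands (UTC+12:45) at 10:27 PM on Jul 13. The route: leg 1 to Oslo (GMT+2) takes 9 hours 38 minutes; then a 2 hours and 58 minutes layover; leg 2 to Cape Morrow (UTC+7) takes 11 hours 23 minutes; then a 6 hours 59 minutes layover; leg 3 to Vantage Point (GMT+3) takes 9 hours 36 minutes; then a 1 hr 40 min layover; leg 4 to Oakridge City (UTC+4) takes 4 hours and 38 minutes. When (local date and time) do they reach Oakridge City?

12:34 PM on July 15

Convert departure to UTC: 10:27 PM − 12:45 = 9:42 AM UTC on Jul 13.
Add 9 hours and 38 minutes leg 1 → 7:20 PM UTC.
Add 2 hours and 58 minutes layover in Oslo → 10:18 PM UTC.
Add 11 hours 23 minutes leg 2 → 9:41 AM UTC (Jul 14).
Add 6 hours 59 minutes layover in Cape Morrow → 4:40 PM UTC.
Add 9 hours 36 minutes leg 3 → 2:16 AM UTC (Jul 15).
Add 1 hour 40 minutes layover in Vantage Point → 3:56 AM UTC.
Add 4 hours 38 minutes leg 4 → 8:34 AM UTC.
Oakridge City is UTC+4:00, so local arrival = 8:34 AM + 4:00 = 12:34 PM on Jul 15.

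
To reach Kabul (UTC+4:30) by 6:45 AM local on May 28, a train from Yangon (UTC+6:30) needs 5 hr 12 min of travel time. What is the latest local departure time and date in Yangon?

3:33 AM on May 28

Target arrival in UTC: 6:45 AM − 4:30 = 2:15 AM on May 28.
Subtract 5 hours 12 minutes → departure 9:03 PM UTC on May 27.
Yangon is UTC+6:30: 9:03 PM + 6:30 = 3:33 AM on May 28.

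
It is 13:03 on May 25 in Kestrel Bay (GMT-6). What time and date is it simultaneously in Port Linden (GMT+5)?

Port Linden is 11:00 ahead of Kestrel Bay.
Shift by the zone difference: 13:03 + 11:00 = 00:03 on May 26 in Port Linden.

00:03 on May 26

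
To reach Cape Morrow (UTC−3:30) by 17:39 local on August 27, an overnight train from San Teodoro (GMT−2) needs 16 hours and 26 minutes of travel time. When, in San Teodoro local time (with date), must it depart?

02:43 on August 27

Target arrival in UTC: 17:39 + 3:30 = 21:09 on Aug 27.
Subtract 16 hours and 26 minutes → departure 04:43 UTC on Aug 27.
San Teodoro is UTC−2:00: 04:43 − 2:00 = 02:43 on Aug 27.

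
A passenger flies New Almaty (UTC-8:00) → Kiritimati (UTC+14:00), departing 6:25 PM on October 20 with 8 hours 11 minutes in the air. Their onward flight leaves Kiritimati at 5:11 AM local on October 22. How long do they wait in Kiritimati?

4 hours 35 minutes

Convert departure to UTC: 6:25 PM + 8:00 = 2:25 AM UTC on Oct 21.
Add 8 hours 11 minutes flight time → 10:36 AM UTC.
Kiritimati is UTC+14:00, so local arrival = 10:36 AM + 14:00 = 12:36 AM on Oct 22.
Layover = 5:11 AM − 12:36 AM = 4 hours 35 minutes.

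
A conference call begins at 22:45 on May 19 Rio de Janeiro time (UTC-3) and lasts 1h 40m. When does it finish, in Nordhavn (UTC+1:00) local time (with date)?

Convert start to UTC: 22:45 + 3:00 = 01:45 UTC on May 20.
Add 1 hour and 40 minutes duration → 03:25 UTC.
Nordhavn is UTC+1:00, so local end time = 03:25 + 1:00 = 04:25 on May 20.

04:25 on May 20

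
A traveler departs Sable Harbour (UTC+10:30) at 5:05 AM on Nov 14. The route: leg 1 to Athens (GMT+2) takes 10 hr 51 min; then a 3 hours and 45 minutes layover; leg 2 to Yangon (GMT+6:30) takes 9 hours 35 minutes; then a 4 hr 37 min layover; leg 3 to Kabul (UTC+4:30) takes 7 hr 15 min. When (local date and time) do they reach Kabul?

11:08 AM on November 15

Convert departure to UTC: 5:05 AM − 10:30 = 6:35 PM UTC on Nov 13.
Add 10 hours and 51 minutes leg 1 → 5:26 AM UTC (Nov 14).
Add 3 hours and 45 minutes layover in Athens → 9:11 AM UTC.
Add 9 hours 35 minutes leg 2 → 6:46 PM UTC.
Add 4 hours and 37 minutes layover in Yangon → 11:23 PM UTC.
Add 7 hours and 15 minutes leg 3 → 6:38 AM UTC (Nov 15).
Kabul is UTC+4:30, so local arrival = 6:38 AM + 4:30 = 11:08 AM on Nov 15.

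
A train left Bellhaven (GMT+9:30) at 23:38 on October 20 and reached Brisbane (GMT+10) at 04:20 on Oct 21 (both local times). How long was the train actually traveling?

Departure in UTC: 23:38 − 9:30 = 14:08 on Oct 20.
Arrival in UTC: 04:20 − 10:00 = 18:20 on Oct 20.
Elapsed = 18:20 − 14:08 = 4 hours 12 minutes.

4 hours 12 minutes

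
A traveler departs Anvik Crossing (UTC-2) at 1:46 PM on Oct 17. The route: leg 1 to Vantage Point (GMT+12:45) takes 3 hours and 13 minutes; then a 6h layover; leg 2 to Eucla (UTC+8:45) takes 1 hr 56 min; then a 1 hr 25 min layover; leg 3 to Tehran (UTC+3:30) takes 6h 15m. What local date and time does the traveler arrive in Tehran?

Convert departure to UTC: 1:46 PM + 2:00 = 3:46 PM UTC on Oct 17.
Add 3 hours and 13 minutes leg 1 → 6:59 PM UTC.
Add 6 hours layover in Vantage Point → 12:59 AM UTC (Oct 18).
Add 1 hour and 56 minutes leg 2 → 2:55 AM UTC.
Add 1 hour and 25 minutes layover in Eucla → 4:20 AM UTC.
Add 6 hours and 15 minutes leg 3 → 10:35 AM UTC.
Tehran is UTC+3:30, so local arrival = 10:35 AM + 3:30 = 2:05 PM on Oct 18.

2:05 PM on October 18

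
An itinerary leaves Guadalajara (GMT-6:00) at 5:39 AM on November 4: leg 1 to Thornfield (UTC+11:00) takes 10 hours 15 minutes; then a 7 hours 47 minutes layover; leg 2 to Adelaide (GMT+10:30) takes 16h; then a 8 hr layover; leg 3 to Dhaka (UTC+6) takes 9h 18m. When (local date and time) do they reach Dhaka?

Convert departure to UTC: 5:39 AM + 6:00 = 11:39 AM UTC on Nov 4.
Add 10 hours 15 minutes leg 1 → 9:54 PM UTC.
Add 7 hours 47 minutes layover in Thornfield → 5:41 AM UTC (Nov 5).
Add 16 hours leg 2 → 9:41 PM UTC.
Add 8 hours layover in Adelaide → 5:41 AM UTC (Nov 6).
Add 9 hours and 18 minutes leg 3 → 2:59 PM UTC.
Dhaka is UTC+6:00, so local arrival = 2:59 PM + 6:00 = 8:59 PM on Nov 6.

8:59 PM on Nov 6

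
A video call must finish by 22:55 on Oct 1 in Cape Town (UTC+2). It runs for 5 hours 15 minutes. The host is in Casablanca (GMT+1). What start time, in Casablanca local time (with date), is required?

16:40 on Oct 1

Target end time in UTC: 22:55 − 2:00 = 20:55 on Oct 1.
Subtract 5 hours and 15 minutes → start 15:40 UTC on Oct 1.
Casablanca is UTC+1:00: 15:40 + 1:00 = 16:40 on Oct 1.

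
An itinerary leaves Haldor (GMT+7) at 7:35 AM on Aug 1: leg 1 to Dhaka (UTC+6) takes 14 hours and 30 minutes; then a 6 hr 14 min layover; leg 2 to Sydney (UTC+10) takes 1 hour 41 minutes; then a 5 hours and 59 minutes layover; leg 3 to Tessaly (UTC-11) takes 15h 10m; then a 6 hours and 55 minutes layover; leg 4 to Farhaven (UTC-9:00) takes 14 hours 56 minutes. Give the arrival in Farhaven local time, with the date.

9:00 AM on Aug 3

Convert departure to UTC: 7:35 AM − 7:00 = 12:35 AM UTC on Aug 1.
Add 14 hours and 30 minutes leg 1 → 3:05 PM UTC.
Add 6 hours and 14 minutes layover in Dhaka → 9:19 PM UTC.
Add 1 hour and 41 minutes leg 2 → 11:00 PM UTC.
Add 5 hours and 59 minutes layover in Sydney → 4:59 AM UTC (Aug 2).
Add 15 hours and 10 minutes leg 3 → 8:09 PM UTC.
Add 6 hours and 55 minutes layover in Tessaly → 3:04 AM UTC (Aug 3).
Add 14 hours and 56 minutes leg 4 → 6:00 PM UTC.
Farhaven is UTC−9:00, so local arrival = 6:00 PM − 9:00 = 9:00 AM on Aug 3.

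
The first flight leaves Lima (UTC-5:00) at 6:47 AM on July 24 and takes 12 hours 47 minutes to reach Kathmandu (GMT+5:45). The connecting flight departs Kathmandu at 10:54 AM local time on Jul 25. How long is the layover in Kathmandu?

Convert departure to UTC: 6:47 AM + 5:00 = 11:47 AM UTC on Jul 24.
Add 12 hours 47 minutes flight time → 12:34 AM UTC (Jul 25).
Kathmandu is UTC+5:45, so local arrival = 12:34 AM + 5:45 = 6:19 AM on Jul 25.
Layover = 10:54 AM − 6:19 AM = 4 hours 35 minutes.

4 hours 35 minutes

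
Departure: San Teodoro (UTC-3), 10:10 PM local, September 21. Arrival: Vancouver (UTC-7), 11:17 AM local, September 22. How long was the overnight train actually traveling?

Departure in UTC: 10:10 PM + 3:00 = 1:10 AM on Sep 22.
Arrival in UTC: 11:17 AM + 7:00 = 6:17 PM on Sep 22.
Elapsed = 6:17 PM − 1:10 AM = 17 hours 7 minutes.

17 hours 7 minutes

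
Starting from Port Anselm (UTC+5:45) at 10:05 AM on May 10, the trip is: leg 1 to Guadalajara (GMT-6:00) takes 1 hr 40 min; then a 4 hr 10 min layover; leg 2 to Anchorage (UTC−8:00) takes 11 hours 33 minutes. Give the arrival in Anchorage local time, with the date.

1:43 PM on May 10

Convert departure to UTC: 10:05 AM − 5:45 = 4:20 AM UTC on May 10.
Add 1 hour and 40 minutes leg 1 → 6:00 AM UTC.
Add 4 hours and 10 minutes layover in Guadalajara → 10:10 AM UTC.
Add 11 hours 33 minutes leg 2 → 9:43 PM UTC.
Anchorage is UTC−8:00, so local arrival = 9:43 PM − 8:00 = 1:43 PM on May 10.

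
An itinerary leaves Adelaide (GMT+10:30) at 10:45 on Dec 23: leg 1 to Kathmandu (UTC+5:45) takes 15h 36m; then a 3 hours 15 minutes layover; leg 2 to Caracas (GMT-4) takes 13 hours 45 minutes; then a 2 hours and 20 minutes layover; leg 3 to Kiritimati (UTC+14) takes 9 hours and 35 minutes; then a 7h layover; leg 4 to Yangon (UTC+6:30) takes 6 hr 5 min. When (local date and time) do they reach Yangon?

16:21 on December 25

Convert departure to UTC: 10:45 − 10:30 = 00:15 UTC on Dec 23.
Add 15 hours and 36 minutes leg 1 → 15:51 UTC.
Add 3 hours and 15 minutes layover in Kathmandu → 19:06 UTC.
Add 13 hours 45 minutes leg 2 → 08:51 UTC (Dec 24).
Add 2 hours and 20 minutes layover in Caracas → 11:11 UTC.
Add 9 hours and 35 minutes leg 3 → 20:46 UTC.
Add 7 hours layover in Kiritimati → 03:46 UTC (Dec 25).
Add 6 hours 5 minutes leg 4 → 09:51 UTC.
Yangon is UTC+6:30, so local arrival = 09:51 + 6:30 = 16:21 on Dec 25.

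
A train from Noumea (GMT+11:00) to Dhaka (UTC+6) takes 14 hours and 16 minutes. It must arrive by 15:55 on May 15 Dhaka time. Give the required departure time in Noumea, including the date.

Target arrival in UTC: 15:55 − 6:00 = 09:55 on May 15.
Subtract 14 hours and 16 minutes → departure 19:39 UTC on May 14.
Noumea is UTC+11:00: 19:39 + 11:00 = 06:39 on May 15.

06:39 on May 15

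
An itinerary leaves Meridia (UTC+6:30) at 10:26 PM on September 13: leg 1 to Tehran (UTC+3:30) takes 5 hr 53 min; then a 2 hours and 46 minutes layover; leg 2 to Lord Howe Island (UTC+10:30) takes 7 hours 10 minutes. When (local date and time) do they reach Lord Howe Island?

6:15 PM on September 14

Convert departure to UTC: 10:26 PM − 6:30 = 3:56 PM UTC on Sep 13.
Add 5 hours 53 minutes leg 1 → 9:49 PM UTC.
Add 2 hours and 46 minutes layover in Tehran → 12:35 AM UTC (Sep 14).
Add 7 hours 10 minutes leg 2 → 7:45 AM UTC.
Lord Howe Island is UTC+10:30, so local arrival = 7:45 AM + 10:30 = 6:15 PM on Sep 14.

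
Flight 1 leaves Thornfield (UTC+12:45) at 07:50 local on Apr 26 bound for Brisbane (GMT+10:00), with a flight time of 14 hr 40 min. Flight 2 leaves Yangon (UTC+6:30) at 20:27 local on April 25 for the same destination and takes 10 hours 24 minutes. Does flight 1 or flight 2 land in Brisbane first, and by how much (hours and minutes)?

the second, by 9 hours 24 minutes

Flight 1 in UTC: 07:50 − 12:45 = 19:05 on Apr 25.
+14 hours and 40 minutes → arrive 09:45 UTC on Apr 26.
Flight 2 in UTC: 20:27 − 6:30 = 13:57 on Apr 25.
+10 hours and 24 minutes → arrive 00:21 UTC on Apr 26.
Flight 2 lands earlier by 9 hours 24 minutes.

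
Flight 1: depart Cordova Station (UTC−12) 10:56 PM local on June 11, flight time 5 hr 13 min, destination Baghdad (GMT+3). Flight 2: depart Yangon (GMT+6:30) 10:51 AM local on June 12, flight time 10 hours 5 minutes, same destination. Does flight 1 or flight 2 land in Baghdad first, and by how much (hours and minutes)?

Flight 1 in UTC: 10:56 PM + 12:00 = 10:56 AM on Jun 12.
+5 hours and 13 minutes → arrive 4:09 PM UTC on Jun 12.
Flight 2 in UTC: 10:51 AM − 6:30 = 4:21 AM on Jun 12.
+10 hours and 5 minutes → arrive 2:26 PM UTC on Jun 12.
Flight 2 lands earlier by 1 hour 43 minutes.

the second, by 1 hour 43 minutes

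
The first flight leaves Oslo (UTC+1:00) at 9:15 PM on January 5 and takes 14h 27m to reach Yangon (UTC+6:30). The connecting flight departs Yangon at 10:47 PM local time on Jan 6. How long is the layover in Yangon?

Convert departure to UTC: 9:15 PM − 1:00 = 8:15 PM UTC on Jan 5.
Add 14 hours and 27 minutes flight time → 10:42 AM UTC (Jan 6).
Yangon is UTC+6:30, so local arrival = 10:42 AM + 6:30 = 5:12 PM on Jan 6.
Layover = 10:47 PM − 5:12 PM = 5 hours 35 minutes.

5 hours 35 minutes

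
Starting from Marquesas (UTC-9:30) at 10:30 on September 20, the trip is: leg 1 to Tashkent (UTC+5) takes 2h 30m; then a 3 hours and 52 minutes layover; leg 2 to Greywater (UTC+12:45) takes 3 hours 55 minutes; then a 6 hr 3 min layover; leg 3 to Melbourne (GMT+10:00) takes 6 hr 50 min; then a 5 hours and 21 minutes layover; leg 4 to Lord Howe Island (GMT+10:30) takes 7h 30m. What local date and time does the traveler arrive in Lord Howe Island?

Convert departure to UTC: 10:30 + 9:30 = 20:00 UTC on Sep 20.
Add 2 hours 30 minutes leg 1 → 22:30 UTC.
Add 3 hours and 52 minutes layover in Tashkent → 02:22 UTC (Sep 21).
Add 3 hours and 55 minutes leg 2 → 06:17 UTC.
Add 6 hours and 3 minutes layover in Greywater → 12:20 UTC.
Add 6 hours 50 minutes leg 3 → 19:10 UTC.
Add 5 hours 21 minutes layover in Melbourne → 00:31 UTC (Sep 22).
Add 7 hours and 30 minutes leg 4 → 08:01 UTC.
Lord Howe Island is UTC+10:30, so local arrival = 08:01 + 10:30 = 18:31 on Sep 22.

18:31 on September 22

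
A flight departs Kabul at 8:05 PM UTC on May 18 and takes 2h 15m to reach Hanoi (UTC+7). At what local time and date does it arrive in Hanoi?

Departure is given in UTC: 8:05 PM on May 18.
Add 2 hours and 15 minutes → 10:20 PM UTC.
Hanoi is UTC+7:00: 10:20 PM + 7:00 = 5:20 AM on May 19.

5:20 AM on May 19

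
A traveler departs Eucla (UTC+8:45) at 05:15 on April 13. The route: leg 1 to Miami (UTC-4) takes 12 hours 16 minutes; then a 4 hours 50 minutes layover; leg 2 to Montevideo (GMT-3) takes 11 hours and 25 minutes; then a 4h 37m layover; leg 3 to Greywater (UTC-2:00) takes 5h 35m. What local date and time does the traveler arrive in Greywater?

Convert departure to UTC: 05:15 − 8:45 = 20:30 UTC on Apr 12.
Add 12 hours and 16 minutes leg 1 → 08:46 UTC (Apr 13).
Add 4 hours and 50 minutes layover in Miami → 13:36 UTC.
Add 11 hours 25 minutes leg 2 → 01:01 UTC (Apr 14).
Add 4 hours 37 minutes layover in Montevideo → 05:38 UTC.
Add 5 hours 35 minutes leg 3 → 11:13 UTC.
Greywater is UTC−2:00, so local arrival = 11:13 − 2:00 = 09:13 on Apr 14.

09:13 on Apr 14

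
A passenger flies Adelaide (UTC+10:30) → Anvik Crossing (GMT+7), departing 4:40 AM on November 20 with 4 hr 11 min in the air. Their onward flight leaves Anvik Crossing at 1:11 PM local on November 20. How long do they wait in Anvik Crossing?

7 hours 50 minutes

Convert departure to UTC: 4:40 AM − 10:30 = 6:10 PM UTC on Nov 19.
Add 4 hours 11 minutes flight time → 10:21 PM UTC.
Anvik Crossing is UTC+7:00, so local arrival = 10:21 PM + 7:00 = 5:21 AM on Nov 20.
Layover = 1:11 PM − 5:21 AM = 7 hours 50 minutes.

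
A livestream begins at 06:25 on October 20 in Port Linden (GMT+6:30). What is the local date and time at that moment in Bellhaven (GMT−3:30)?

In UTC: 06:25 − 6:30 = 23:55 on Oct 19.
Bellhaven is UTC−3:30: 23:55 − 3:30 = 20:25 on Oct 19.

20:25 on October 19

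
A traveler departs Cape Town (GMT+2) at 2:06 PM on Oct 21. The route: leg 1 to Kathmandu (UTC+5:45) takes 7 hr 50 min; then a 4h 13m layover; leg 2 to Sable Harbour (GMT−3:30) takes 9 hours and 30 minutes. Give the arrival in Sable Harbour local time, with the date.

Convert departure to UTC: 2:06 PM − 2:00 = 12:06 PM UTC on Oct 21.
Add 7 hours and 50 minutes leg 1 → 7:56 PM UTC.
Add 4 hours 13 minutes layover in Kathmandu → 12:09 AM UTC (Oct 22).
Add 9 hours and 30 minutes leg 2 → 9:39 AM UTC.
Sable Harbour is UTC−3:30, so local arrival = 9:39 AM − 3:30 = 6:09 AM on Oct 22.

6:09 AM on Oct 22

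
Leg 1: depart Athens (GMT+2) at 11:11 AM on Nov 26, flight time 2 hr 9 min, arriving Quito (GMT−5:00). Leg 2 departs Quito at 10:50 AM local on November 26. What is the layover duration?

4 hours 30 minutes

Convert departure to UTC: 11:11 AM − 2:00 = 9:11 AM UTC on Nov 26.
Add 2 hours 9 minutes flight time → 11:20 AM UTC.
Quito is UTC−5:00, so local arrival = 11:20 AM − 5:00 = 6:20 AM on Nov 26.
Layover = 10:50 AM − 6:20 AM = 4 hours 30 minutes.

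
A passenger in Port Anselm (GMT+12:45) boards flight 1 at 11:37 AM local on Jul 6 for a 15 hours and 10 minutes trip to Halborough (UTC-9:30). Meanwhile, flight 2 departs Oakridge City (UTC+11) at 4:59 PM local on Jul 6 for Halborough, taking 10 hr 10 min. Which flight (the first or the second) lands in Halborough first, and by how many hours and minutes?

the first, by 2 hours 7 minutes

Flight 1 in UTC: 11:37 AM − 12:45 = 10:52 PM on Jul 5.
+15 hours and 10 minutes → arrive 2:02 PM UTC on Jul 6.
Flight 2 in UTC: 4:59 PM − 11:00 = 5:59 AM on Jul 6.
+10 hours 10 minutes → arrive 4:09 PM UTC on Jul 6.
Flight 1 lands earlier by 2 hours 7 minutes.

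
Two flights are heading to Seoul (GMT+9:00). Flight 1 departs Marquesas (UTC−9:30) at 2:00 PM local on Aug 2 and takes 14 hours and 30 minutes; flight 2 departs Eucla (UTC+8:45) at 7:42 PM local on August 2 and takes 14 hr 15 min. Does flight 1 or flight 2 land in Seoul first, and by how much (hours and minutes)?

the second, by 12 hours 48 minutes

Flight 1 in UTC: 2:00 PM + 9:30 = 11:30 PM on Aug 2.
+14 hours and 30 minutes → arrive 2:00 PM UTC on Aug 3.
Flight 2 in UTC: 7:42 PM − 8:45 = 10:57 AM on Aug 2.
+14 hours and 15 minutes → arrive 1:12 AM UTC on Aug 3.
Flight 2 lands earlier by 12 hours 48 minutes.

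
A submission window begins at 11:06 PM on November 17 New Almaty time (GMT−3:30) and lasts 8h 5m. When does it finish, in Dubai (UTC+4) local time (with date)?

Convert start to UTC: 11:06 PM + 3:30 = 2:36 AM UTC on Nov 18.
Add 8 hours and 5 minutes duration → 10:41 AM UTC.
Dubai is UTC+4:00, so local end time = 10:41 AM + 4:00 = 2:41 PM on Nov 18.

2:41 PM on November 18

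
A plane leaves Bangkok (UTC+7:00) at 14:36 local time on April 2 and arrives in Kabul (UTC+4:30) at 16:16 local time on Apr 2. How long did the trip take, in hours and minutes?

Kabul is 2:30 behind Bangkok.
Clock-face elapsed time (ignoring zones) is 1 hour 40 minutes.
Actual elapsed = 1 hour 40 minutes + 2:30 = 4 hours 10 minutes.

4 hours 10 minutes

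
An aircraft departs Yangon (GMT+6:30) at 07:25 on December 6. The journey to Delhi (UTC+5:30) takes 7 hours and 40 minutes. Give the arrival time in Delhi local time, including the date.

14:05 on December 6

Convert departure to UTC: 07:25 − 6:30 = 00:55 UTC on Dec 6.
Add 7 hours and 40 minutes travel time → 08:35 UTC.
Delhi is UTC+5:30, so local arrival = 08:35 + 5:30 = 14:05 on Dec 6.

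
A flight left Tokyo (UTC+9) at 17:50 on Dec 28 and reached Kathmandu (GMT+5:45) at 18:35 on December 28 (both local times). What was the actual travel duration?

4 hours

Departure in UTC: 17:50 − 9:00 = 08:50 on Dec 28.
Arrival in UTC: 18:35 − 5:45 = 12:50 on Dec 28.
Elapsed = 12:50 − 08:50 = 4 hours.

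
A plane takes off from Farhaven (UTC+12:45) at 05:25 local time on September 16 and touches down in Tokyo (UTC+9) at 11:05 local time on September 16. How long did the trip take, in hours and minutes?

9 hours 25 minutes

Departure in UTC: 05:25 − 12:45 = 16:40 on Sep 15.
Arrival in UTC: 11:05 − 9:00 = 02:05 on Sep 16.
Elapsed = 02:05 − 16:40 (+1 day) = 9 hours 25 minutes.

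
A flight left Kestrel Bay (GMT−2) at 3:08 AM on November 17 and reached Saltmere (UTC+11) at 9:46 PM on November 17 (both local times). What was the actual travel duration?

5 hours 38 minutes

Saltmere is 13:00 ahead of Kestrel Bay.
Clock-face elapsed time (ignoring zones) is 18 hours 38 minutes.
Actual elapsed = 18 hours 38 minutes − 13:00 = 5 hours 38 minutes.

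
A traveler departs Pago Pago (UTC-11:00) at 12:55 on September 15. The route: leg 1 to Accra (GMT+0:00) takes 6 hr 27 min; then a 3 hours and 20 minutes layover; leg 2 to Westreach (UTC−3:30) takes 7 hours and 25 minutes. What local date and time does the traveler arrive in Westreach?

13:37 on Sep 16

Convert departure to UTC: 12:55 + 11:00 = 23:55 UTC on Sep 15.
Add 6 hours 27 minutes leg 1 → 06:22 UTC (Sep 16).
Add 3 hours 20 minutes layover in Accra → 09:42 UTC.
Add 7 hours and 25 minutes leg 2 → 17:07 UTC.
Westreach is UTC−3:30, so local arrival = 17:07 − 3:30 = 13:37 on Sep 16.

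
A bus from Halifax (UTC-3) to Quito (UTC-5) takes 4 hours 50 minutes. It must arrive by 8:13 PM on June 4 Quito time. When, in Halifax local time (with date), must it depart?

5:23 PM on June 4

Target arrival in UTC: 8:13 PM + 5:00 = 1:13 AM on Jun 5.
Subtract 4 hours and 50 minutes → departure 8:23 PM UTC on Jun 4.
Halifax is UTC−3:00: 8:23 PM − 3:00 = 5:23 PM on Jun 4.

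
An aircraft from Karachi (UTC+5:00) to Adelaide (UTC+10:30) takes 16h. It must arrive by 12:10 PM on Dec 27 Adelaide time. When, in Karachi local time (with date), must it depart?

Target arrival in UTC: 12:10 PM − 10:30 = 1:40 AM on Dec 27.
Subtract 16 hours → departure 9:40 AM UTC on Dec 26.
Karachi is UTC+5:00: 9:40 AM + 5:00 = 2:40 PM on Dec 26.

2:40 PM on Dec 26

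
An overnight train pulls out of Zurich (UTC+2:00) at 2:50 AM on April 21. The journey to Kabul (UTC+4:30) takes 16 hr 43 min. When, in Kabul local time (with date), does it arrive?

10:03 PM on April 21

Kabul is 2:30 ahead of Zurich.
After 16 hours and 43 minutes it is 7:33 PM in Zurich.
Shift by the zone difference: 7:33 PM + 2:30 = 10:03 PM on Apr 21 in Kabul.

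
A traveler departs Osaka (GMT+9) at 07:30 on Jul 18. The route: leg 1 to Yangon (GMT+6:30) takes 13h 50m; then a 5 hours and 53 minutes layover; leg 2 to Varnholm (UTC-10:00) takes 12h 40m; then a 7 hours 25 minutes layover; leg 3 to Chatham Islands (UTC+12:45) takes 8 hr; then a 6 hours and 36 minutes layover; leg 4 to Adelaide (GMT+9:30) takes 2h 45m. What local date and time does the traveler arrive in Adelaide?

Convert departure to UTC: 07:30 − 9:00 = 22:30 UTC on Jul 17.
Add 13 hours and 50 minutes leg 1 → 12:20 UTC (Jul 18).
Add 5 hours and 53 minutes layover in Yangon → 18:13 UTC.
Add 12 hours 40 minutes leg 2 → 06:53 UTC (Jul 19).
Add 7 hours 25 minutes layover in Varnholm → 14:18 UTC.
Add 8 hours leg 3 → 22:18 UTC.
Add 6 hours and 36 minutes layover in Chatham Islands → 04:54 UTC (Jul 20).
Add 2 hours 45 minutes leg 4 → 07:39 UTC.
Adelaide is UTC+9:30, so local arrival = 07:39 + 9:30 = 17:09 on Jul 20.

17:09 on July 20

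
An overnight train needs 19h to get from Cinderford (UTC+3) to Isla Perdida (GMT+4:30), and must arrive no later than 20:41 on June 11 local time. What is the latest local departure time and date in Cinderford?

Target arrival in UTC: 20:41 − 4:30 = 16:11 on Jun 11.
Subtract 19 hours → departure 21:11 UTC on Jun 10.
Cinderford is UTC+3:00: 21:11 + 3:00 = 00:11 on Jun 11.

00:11 on June 11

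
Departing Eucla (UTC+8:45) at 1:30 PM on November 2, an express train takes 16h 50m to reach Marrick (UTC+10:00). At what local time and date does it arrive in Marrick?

7:35 AM on Nov 3

Marrick is 1:15 ahead of Eucla.
After 16 hours and 50 minutes it is 6:20 AM (Nov 3) in Eucla.
Shift by the zone difference: 6:20 AM + 1:15 = 7:35 AM on Nov 3 in Marrick.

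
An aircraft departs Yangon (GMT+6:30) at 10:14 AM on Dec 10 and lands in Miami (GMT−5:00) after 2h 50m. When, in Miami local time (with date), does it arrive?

Convert departure to UTC: 10:14 AM − 6:30 = 3:44 AM UTC on Dec 10.
Add 2 hours and 50 minutes travel time → 6:34 AM UTC.
Miami is UTC−5:00, so local arrival = 6:34 AM − 5:00 = 1:34 AM on Dec 10.

1:34 AM on Dec 10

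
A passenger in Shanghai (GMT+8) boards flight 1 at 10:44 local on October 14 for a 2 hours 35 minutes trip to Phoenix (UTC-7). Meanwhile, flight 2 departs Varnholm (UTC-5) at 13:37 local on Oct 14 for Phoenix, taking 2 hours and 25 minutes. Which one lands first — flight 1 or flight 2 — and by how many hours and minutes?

the first, by 15 hours 43 minutes

Flight 1 in UTC: 10:44 − 8:00 = 02:44 on Oct 14.
+2 hours 35 minutes → arrive 05:19 UTC on Oct 14.
Flight 2 in UTC: 13:37 + 5:00 = 18:37 on Oct 14.
+2 hours 25 minutes → arrive 21:02 UTC on Oct 14.
Flight 1 lands earlier by 15 hours 43 minutes.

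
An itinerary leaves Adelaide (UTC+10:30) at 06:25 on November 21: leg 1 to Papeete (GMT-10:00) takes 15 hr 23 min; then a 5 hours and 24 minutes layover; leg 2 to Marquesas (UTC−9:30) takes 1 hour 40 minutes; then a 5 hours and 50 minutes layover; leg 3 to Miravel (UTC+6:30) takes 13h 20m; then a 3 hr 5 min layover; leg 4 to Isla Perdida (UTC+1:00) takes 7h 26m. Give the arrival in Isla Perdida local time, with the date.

01:03 on Nov 23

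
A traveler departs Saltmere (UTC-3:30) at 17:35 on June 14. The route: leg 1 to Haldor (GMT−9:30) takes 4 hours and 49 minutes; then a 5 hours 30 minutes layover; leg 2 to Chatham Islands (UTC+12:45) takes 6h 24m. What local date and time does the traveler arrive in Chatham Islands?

Convert departure to UTC: 17:35 + 3:30 = 21:05 UTC on Jun 14.
Add 4 hours 49 minutes leg 1 → 01:54 UTC (Jun 15).
Add 5 hours and 30 minutes layover in Haldor → 07:24 UTC.
Add 6 hours 24 minutes leg 2 → 13:48 UTC.
Chatham Islands is UTC+12:45, so local arrival = 13:48 + 12:45 = 02:33 on Jun 16.

02:33 on June 16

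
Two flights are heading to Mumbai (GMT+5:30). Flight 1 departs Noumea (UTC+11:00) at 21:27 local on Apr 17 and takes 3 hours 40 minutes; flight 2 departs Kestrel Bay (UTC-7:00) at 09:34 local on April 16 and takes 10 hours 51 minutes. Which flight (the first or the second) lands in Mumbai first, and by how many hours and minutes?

Flight 1 in UTC: 21:27 − 11:00 = 10:27 on Apr 17.
+3 hours 40 minutes → arrive 14:07 UTC on Apr 17.
Flight 2 in UTC: 09:34 + 7:00 = 16:34 on Apr 16.
+10 hours 51 minutes → arrive 03:25 UTC on Apr 17.
Flight 2 lands earlier by 10 hours 42 minutes.

the second, by 10 hours 42 minutes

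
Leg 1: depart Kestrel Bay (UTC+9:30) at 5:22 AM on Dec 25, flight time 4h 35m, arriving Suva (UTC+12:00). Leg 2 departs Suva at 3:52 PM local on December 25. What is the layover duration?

3 hours 25 minutes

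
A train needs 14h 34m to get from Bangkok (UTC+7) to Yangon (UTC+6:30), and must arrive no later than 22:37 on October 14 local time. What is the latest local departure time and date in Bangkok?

Target arrival in UTC: 22:37 − 6:30 = 16:07 on Oct 14.
Subtract 14 hours 34 minutes → departure 01:33 UTC on Oct 14.
Bangkok is UTC+7:00: 01:33 + 7:00 = 08:33 on Oct 14.

08:33 on October 14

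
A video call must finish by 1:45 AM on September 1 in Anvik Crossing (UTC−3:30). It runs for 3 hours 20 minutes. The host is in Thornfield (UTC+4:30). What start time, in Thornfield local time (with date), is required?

6:25 AM on September 1

Target end time in UTC: 1:45 AM + 3:30 = 5:15 AM on Sep 1.
Subtract 3 hours 20 minutes → start 1:55 AM UTC on Sep 1.
Thornfield is UTC+4:30: 1:55 AM + 4:30 = 6:25 AM on Sep 1.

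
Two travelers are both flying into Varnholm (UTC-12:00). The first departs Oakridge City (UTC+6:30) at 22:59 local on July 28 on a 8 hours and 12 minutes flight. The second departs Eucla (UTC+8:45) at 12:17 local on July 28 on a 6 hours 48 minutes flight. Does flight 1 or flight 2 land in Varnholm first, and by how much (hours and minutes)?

the second, by 14 hours 21 minutes

Flight 1 in UTC: 22:59 − 6:30 = 16:29 on Jul 28.
+8 hours 12 minutes → arrive 00:41 UTC on Jul 29.
Flight 2 in UTC: 12:17 − 8:45 = 03:32 on Jul 28.
+6 hours and 48 minutes → arrive 10:20 UTC on Jul 28.
Flight 2 lands earlier by 14 hours 21 minutes.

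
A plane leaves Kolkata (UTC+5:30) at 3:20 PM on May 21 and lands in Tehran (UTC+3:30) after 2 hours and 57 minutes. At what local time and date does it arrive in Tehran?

4:17 PM on May 21

Convert departure to UTC: 3:20 PM − 5:30 = 9:50 AM UTC on May 21.
Add 2 hours 57 minutes travel time → 12:47 PM UTC.
Tehran is UTC+3:30, so local arrival = 12:47 PM + 3:30 = 4:17 PM on May 21.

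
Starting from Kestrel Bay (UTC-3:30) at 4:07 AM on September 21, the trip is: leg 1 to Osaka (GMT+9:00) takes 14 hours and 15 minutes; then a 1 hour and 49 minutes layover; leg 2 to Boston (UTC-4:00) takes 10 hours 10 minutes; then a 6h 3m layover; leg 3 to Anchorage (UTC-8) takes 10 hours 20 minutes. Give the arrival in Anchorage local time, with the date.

Convert departure to UTC: 4:07 AM + 3:30 = 7:37 AM UTC on Sep 21.
Add 14 hours and 15 minutes leg 1 → 9:52 PM UTC.
Add 1 hour 49 minutes layover in Osaka → 11:41 PM UTC.
Add 10 hours 10 minutes leg 2 → 9:51 AM UTC (Sep 22).
Add 6 hours and 3 minutes layover in Boston → 3:54 PM UTC.
Add 10 hours and 20 minutes leg 3 → 2:14 AM UTC (Sep 23).
Anchorage is UTC−8:00, so local arrival = 2:14 AM − 8:00 = 6:14 PM on Sep 22.

6:14 PM on September 22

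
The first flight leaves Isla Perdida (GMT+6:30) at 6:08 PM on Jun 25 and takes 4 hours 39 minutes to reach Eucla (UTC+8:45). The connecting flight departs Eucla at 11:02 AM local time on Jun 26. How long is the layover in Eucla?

10 hours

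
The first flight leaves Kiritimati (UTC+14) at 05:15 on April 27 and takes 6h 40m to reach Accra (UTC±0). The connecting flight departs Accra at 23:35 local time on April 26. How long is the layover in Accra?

1 hour 40 minutes

Convert departure to UTC: 05:15 − 14:00 = 15:15 UTC on Apr 26.
Add 6 hours and 40 minutes flight time → 21:55 UTC.
Accra is UTC+0, so local arrival is the same: 21:55 on Apr 26.
Layover = 23:35 − 21:55 = 1 hour 40 minutes.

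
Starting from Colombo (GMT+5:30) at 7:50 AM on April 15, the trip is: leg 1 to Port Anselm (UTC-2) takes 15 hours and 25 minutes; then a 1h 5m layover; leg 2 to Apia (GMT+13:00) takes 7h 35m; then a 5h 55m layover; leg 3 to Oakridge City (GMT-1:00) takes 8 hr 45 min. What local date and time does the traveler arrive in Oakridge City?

Convert departure to UTC: 7:50 AM − 5:30 = 2:20 AM UTC on Apr 15.
Add 15 hours 25 minutes leg 1 → 5:45 PM UTC.
Add 1 hour and 5 minutes layover in Port Anselm → 6:50 PM UTC.
Add 7 hours and 35 minutes leg 2 → 2:25 AM UTC (Apr 16).
Add 5 hours and 55 minutes layover in Apia → 8:20 AM UTC.
Add 8 hours and 45 minutes leg 3 → 5:05 PM UTC.
Oakridge City is UTC−1:00, so local arrival = 5:05 PM − 1:00 = 4:05 PM on Apr 16.

4:05 PM on April 16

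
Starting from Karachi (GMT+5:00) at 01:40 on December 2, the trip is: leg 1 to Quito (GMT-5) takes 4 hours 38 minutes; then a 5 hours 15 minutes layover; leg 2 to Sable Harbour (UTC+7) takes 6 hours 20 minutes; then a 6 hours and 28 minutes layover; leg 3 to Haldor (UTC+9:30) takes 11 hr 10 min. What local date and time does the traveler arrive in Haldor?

Convert departure to UTC: 01:40 − 5:00 = 20:40 UTC on Dec 1.
Add 4 hours and 38 minutes leg 1 → 01:18 UTC (Dec 2).
Add 5 hours 15 minutes layover in Quito → 06:33 UTC.
Add 6 hours 20 minutes leg 2 → 12:53 UTC.
Add 6 hours and 28 minutes layover in Sable Harbour → 19:21 UTC.
Add 11 hours 10 minutes leg 3 → 06:31 UTC (Dec 3).
Haldor is UTC+9:30, so local arrival = 06:31 + 9:30 = 16:01 on Dec 3.

16:01 on December 3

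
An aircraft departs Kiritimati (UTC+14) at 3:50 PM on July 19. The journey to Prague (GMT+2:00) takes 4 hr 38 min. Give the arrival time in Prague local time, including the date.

8:28 AM on Jul 19

Prague is 12:00 behind Kiritimati.
After 4 hours and 38 minutes it is 8:28 PM in Kiritimati.
Shift by the zone difference: 8:28 PM − 12:00 = 8:28 AM on Jul 19 in Prague.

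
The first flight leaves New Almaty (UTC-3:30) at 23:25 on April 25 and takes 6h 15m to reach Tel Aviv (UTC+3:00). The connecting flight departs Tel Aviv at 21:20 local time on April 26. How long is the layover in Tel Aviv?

9 hours 10 minutes

Convert departure to UTC: 23:25 + 3:30 = 02:55 UTC on Apr 26.
Add 6 hours and 15 minutes flight time → 09:10 UTC.
Tel Aviv is UTC+3:00, so local arrival = 09:10 + 3:00 = 12:10 on Apr 26.
Layover = 21:20 − 12:10 = 9 hours 10 minutes.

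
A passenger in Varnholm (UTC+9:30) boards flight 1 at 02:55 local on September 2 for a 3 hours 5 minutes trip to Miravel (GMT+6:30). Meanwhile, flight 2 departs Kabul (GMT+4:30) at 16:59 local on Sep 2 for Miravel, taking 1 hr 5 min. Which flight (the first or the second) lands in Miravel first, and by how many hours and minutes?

the first, by 17 hours 4 minutes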